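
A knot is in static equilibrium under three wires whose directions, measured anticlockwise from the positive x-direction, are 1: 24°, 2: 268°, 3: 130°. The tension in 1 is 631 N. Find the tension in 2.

T_2 ≈ 906 N

Resolve: ΣF_x = 631 cos 24° + T_2 cos 268° + T_3 cos 130° = 0.
        ΣF_y = 631 sin 24° + T_2 sin 268° + T_3 sin 130° = 0.
The known terms sum to (576.4, 256.7) N, so -0.0349 T_2 − 0.6428 T_3 = -576.4 and -0.9994 T_2 + 0.7660 T_3 = -256.7.
Solving simultaneously: T_2 = 906.5 N, T_3 = 847.6 N.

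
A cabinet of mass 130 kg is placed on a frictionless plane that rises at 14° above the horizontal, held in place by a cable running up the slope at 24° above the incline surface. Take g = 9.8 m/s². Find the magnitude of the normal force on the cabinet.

N ≈ 1100 N

Take axes along and perpendicular to the incline. Weight components: W sin 14° = 308.2 N down-slope, W cos 14° = 1236 N into the surface.
Along incline: T cos 24° = W sin 14° → T = 337.4 N.
Perpendicular: N = W cos 14° − T sin 24° = 1099 N.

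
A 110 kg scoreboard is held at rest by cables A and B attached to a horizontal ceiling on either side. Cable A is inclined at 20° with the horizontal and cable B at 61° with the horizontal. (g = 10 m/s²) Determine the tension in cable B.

Weight W = 110 × 10 = 1100 N acts straight down.
Horizontal: T_A cos 20° = T_B cos 61°  →  T_A = 0.5159 T_B.
Vertical: T_A sin 20° + T_B sin 61° = 1100.
Substituting the horizontal relation into the vertical equation gives 1.051 T_B = 1100, so T_B = 1047 N.

T_B ≈ 1050 N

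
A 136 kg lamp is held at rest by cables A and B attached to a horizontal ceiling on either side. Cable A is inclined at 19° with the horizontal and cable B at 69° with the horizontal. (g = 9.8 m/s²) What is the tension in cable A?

T_A ≈ 478 N

Weight W = 136 × 9.8 = 1333 N acts straight down.
Horizontal: T_A cos 19° = T_B cos 69°  →  T_B = 2.638 T_A.
Vertical: T_A sin 19° + T_B sin 69° = 1333.
Substituting the horizontal relation into the vertical equation gives 2.789 T_A = 1333, so T_A = 477.9 N.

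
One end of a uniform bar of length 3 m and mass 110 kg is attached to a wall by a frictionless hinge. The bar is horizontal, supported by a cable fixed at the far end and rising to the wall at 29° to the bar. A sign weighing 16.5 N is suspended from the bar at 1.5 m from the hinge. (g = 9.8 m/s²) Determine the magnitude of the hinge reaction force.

Take torques about the hinge: T sin 29° · 3 = 110×9.8×1.5 + 16.5×1.5 = 1641.8 N·m.
So T = 1641.8 / (0.4848 × 3) = 1128.8 N.
ΣF_x = 0: H_x = T cos 29° = 987.27 N.
ΣF_y = 0: H_y = (110×9.8 + 16.5) − T sin 29° = 1094.5 − 547.25 = 547.25 N.
|H| = √(H_x² + H_y²) = √((987.27)² + (547.25)²) = 1128.8 N.

|H| ≈ 1130 N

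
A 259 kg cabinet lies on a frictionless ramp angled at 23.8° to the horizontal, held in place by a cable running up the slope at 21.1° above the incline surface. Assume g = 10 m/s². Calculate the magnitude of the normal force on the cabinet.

Take axes along and perpendicular to the incline. Weight components: W sin 23.8° = 1045 N down-slope, W cos 23.8° = 2370 N into the surface.
Along incline: T cos 21.1° = W sin 23.8° → T = 1120 N.
Perpendicular: N = W cos 23.8° − T sin 21.1° = 1966 N.

N ≈ 1970 N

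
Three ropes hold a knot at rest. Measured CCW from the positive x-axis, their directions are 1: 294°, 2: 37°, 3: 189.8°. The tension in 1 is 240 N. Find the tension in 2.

T_2 ≈ 509 N

Resolve: ΣF_x = 240 cos 294° + T_2 cos 37° + T_3 cos 189.8° = 0.
        ΣF_y = 240 sin 294° + T_2 sin 37° + T_3 sin 189.8° = 0.
The known terms sum to (97.62, -219.3) N, so 0.7986 T_2 − 0.9854 T_3 = -97.62 and 0.6018 T_2 − 0.1702 T_3 = 219.3.
Solving simultaneously: T_2 = 509 N, T_3 = 511.6 N.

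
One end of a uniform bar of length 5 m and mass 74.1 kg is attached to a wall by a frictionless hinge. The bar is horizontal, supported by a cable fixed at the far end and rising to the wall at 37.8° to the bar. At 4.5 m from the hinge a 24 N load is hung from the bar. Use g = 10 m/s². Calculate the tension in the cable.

Take torques about the hinge: T sin 37.8° · 5 = 74.1×10×2.5 + 24×4.5 = 1960.5 N·m.
So T = 1960.5 / (0.6129 × 5) = 639.74 N.

T ≈ 640 N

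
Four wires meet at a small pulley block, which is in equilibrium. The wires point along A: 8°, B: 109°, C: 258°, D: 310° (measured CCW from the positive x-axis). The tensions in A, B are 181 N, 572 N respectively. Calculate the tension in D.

T_D ≈ 158 N

Resolve: ΣF_x = 181 cos 8° + 572 cos 109° + T_C cos 258° + T_D cos 310° = 0.
        ΣF_y = 181 sin 8° + 572 sin 109° + T_C sin 258° + T_D sin 310° = 0.
The known terms sum to (-6.986, 566) N, so -0.2079 T_C + 0.6428 T_D = 6.986 and -0.9781 T_C − 0.7660 T_D = -566.
Solving simultaneously: T_C = 454.9 N, T_D = 158 N.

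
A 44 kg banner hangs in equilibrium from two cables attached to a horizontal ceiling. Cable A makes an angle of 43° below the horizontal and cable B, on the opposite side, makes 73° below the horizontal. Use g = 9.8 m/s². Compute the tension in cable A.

Weight W = 44 × 9.8 = 431.2 N acts straight down.
Horizontal: T_A cos 43° = T_B cos 73°  →  T_B = 2.501 T_A.
Vertical: T_A sin 43° + T_B sin 73° = 431.2.
Substituting the horizontal relation into the vertical equation gives 3.074 T_A = 431.2, so T_A = 140.3 N.

T_A ≈ 140 N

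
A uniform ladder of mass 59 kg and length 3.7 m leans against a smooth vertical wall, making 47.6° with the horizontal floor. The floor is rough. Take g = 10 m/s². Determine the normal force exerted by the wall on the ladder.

N_wall ≈ 269 N

Torques about the foot: N_wall · 3.7 sin 47.6° = 59×10×1.85 cos 47.6° → N_wall = 269.37 N.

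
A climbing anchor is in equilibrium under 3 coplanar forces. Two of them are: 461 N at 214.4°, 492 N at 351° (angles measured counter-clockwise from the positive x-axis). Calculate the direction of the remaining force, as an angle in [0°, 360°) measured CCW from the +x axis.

Sum the known components: ΣF_x = 105.6 N, ΣF_y = -337.4 N.
For equilibrium the remaining force must supply (−ΣF_x, −ΣF_y) = (-105.6, 337.4) N.
Magnitude = √((-105.6)² + (337.4)²) = 353.5 N; direction = atan2(337.4, -105.6) = 107.4°.

θ ≈ 107°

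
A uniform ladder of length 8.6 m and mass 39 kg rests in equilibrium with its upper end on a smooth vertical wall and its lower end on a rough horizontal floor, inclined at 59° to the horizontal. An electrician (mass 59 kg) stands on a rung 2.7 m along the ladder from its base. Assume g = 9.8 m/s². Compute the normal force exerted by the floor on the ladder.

N_floor ≈ 960 N

ΣF_y = 0: N_floor = 39×9.8 + 59×9.8 = 960.4 N.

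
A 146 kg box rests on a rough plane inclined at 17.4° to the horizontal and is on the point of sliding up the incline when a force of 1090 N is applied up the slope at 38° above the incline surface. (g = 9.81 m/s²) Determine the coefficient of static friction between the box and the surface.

On the verge of sliding up the incline, friction is at its maximum μN and acts down the slope.
Perpendicular to incline: N = W cos 17.4° − P sin 38° = 1367 − 671.1 = 695.6 N.
Along incline: P cos 38° − μN = W sin 17.4° → μ = −(W sin 17.4° − P cos 38°) / N = 0.619.

μ ≈ 0.619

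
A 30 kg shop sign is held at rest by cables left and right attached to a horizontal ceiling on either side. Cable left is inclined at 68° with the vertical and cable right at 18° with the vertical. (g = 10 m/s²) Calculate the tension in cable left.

T_left ≈ 92.9 N

Angles from the horizontal: cable left is 90° − 68° = 22°, cable right is 90° − 18° = 72°.
Weight W = 30 × 10 = 300 N acts straight down.
Horizontal: T_left cos 22° = T_right cos 72°  →  T_right = 3.0 T_left.
Vertical: T_left sin 22° + T_right sin 72° = 300.
Substituting the horizontal relation into the vertical equation gives 3.228 T_left = 300, so T_left = 92.93 N.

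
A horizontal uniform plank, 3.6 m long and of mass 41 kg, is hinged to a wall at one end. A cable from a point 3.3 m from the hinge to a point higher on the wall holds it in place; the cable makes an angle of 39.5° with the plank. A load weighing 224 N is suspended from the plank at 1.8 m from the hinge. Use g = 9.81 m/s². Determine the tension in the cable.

T ≈ 537 N

Take torques about the hinge: T sin 39.5° · 3.3 = 41×9.81×1.8 + 224×1.8 = 1127.2 N·m.
So T = 1127.2 / (0.6361 × 3.3) = 536.99 N.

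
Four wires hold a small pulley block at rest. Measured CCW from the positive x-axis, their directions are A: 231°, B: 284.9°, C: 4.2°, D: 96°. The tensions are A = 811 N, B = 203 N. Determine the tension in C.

T_C ≈ 542 N

Resolve: ΣF_x = 811 cos 231° + 203 cos 284.9° + T_C cos 4.2° + T_D cos 96° = 0.
        ΣF_y = 811 sin 231° + 203 sin 284.9° + T_C sin 4.2° + T_D sin 96° = 0.
The known terms sum to (-458.2, -826.4) N, so 0.9973 T_C − 0.1045 T_D = 458.2 and 0.0732 T_C + 0.9945 T_D = 826.4.
Solving simultaneously: T_C = 542.3 N, T_D = 791.1 N.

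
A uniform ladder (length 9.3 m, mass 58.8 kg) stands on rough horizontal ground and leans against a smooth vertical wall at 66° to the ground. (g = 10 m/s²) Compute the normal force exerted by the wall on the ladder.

Torques about the foot: N_wall · 9.3 sin 66° = 58.8×10×4.65 cos 66° → N_wall = 130.9 N.

N_wall ≈ 131 N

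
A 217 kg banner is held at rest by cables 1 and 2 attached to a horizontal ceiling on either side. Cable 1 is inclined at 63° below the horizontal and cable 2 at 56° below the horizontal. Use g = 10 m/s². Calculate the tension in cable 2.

T_2 ≈ 1130 N

Weight W = 217 × 10 = 2170 N acts straight down.
Horizontal: T_1 cos 63° = T_2 cos 56°  →  T_1 = 1.232 T_2.
Vertical: T_1 sin 63° + T_2 sin 56° = 2170.
Substituting the horizontal relation into the vertical equation gives 1.927 T_2 = 2170, so T_2 = 1126 N.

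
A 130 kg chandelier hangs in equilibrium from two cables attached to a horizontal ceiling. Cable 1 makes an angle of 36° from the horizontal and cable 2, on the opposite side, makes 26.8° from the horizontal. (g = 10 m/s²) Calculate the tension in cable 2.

T_2 ≈ 1180 N

Weight W = 130 × 10 = 1300 N acts straight down.
Horizontal: T_1 cos 36° = T_2 cos 26.8°  →  T_1 = 1.103 T_2.
Vertical: T_1 sin 36° + T_2 sin 26.8° = 1300.
Substituting the horizontal relation into the vertical equation gives 1.099 T_2 = 1300, so T_2 = 1182 N.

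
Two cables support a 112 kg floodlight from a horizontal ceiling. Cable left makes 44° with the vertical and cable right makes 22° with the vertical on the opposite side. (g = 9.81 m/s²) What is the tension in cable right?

T_right ≈ 835 N

Angles from the horizontal: cable left is 90° − 44° = 46°, cable right is 90° − 22° = 68°.
Weight W = 112 × 9.81 = 1099 N acts straight down.
Horizontal: T_left cos 46° = T_right cos 68°  →  T_left = 0.5393 T_right.
Vertical: T_left sin 46° + T_right sin 68° = 1099.
Substituting the horizontal relation into the vertical equation gives 1.315 T_right = 1099, so T_right = 835.5 N.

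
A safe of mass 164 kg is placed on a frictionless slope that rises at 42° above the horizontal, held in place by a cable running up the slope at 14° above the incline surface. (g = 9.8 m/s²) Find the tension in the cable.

Take axes along and perpendicular to the incline. Weight components: W sin 42° = 1075 N down-slope, W cos 42° = 1194 N into the surface.
Along incline: T cos 14° = W sin 42° → T = 1108 N.
Perpendicular: N = W cos 42° − T sin 14° = 926.2 N.

T ≈ 1110 N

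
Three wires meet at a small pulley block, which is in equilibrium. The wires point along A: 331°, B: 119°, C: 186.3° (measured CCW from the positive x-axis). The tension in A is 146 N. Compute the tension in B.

Resolve: ΣF_x = 146 cos 331° + T_B cos 119° + T_C cos 186.3° = 0.
        ΣF_y = 146 sin 331° + T_B sin 119° + T_C sin 186.3° = 0.
The known terms sum to (127.7, -70.78) N, so -0.4848 T_B − 0.9940 T_C = -127.7 and 0.8746 T_B − 0.1097 T_C = 70.78.
Solving simultaneously: T_B = 91.45 N, T_C = 83.86 N.

T_B ≈ 91.5 N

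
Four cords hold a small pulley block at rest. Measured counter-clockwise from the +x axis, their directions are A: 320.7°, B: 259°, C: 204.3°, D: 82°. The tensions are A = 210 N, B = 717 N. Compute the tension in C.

T_C ≈ 168 N

Resolve: ΣF_x = 210 cos 320.7° + 717 cos 259° + T_C cos 204.3° + T_D cos 82° = 0.
        ΣF_y = 210 sin 320.7° + 717 sin 259° + T_C sin 204.3° + T_D sin 82° = 0.
The known terms sum to (25.7, -836.8) N, so -0.9114 T_C + 0.1392 T_D = -25.7 and -0.4115 T_C + 0.9903 T_D = 836.8.
Solving simultaneously: T_C = 167.9 N, T_D = 914.8 N.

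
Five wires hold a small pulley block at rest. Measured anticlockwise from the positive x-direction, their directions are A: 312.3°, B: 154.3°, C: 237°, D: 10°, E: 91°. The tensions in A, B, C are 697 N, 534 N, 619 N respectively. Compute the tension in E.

T_E ≈ 739 N

Resolve: ΣF_x = 697 cos 312.3° + 534 cos 154.3° + 619 cos 237° + T_D cos 10° + T_E cos 91° = 0.
        ΣF_y = 697 sin 312.3° + 534 sin 154.3° + 619 sin 237° + T_D sin 10° + T_E sin 91° = 0.
The known terms sum to (-349.2, -803.1) N, so 0.9848 T_D − 0.0175 T_E = 349.2 and 0.1736 T_D + 0.9998 T_E = 803.1.
Solving simultaneously: T_D = 367.7 N, T_E = 739.3 N.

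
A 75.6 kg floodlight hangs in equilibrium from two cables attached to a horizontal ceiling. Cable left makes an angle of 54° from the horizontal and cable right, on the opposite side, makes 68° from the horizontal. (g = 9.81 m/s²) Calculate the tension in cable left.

T_left ≈ 328 N

Weight W = 75.6 × 9.81 = 741.6 N acts straight down.
Horizontal: T_left cos 54° = T_right cos 68°  →  T_right = 1.569 T_left.
Vertical: T_left sin 54° + T_right sin 68° = 741.6.
Substituting the horizontal relation into the vertical equation gives 2.264 T_left = 741.6, so T_left = 327.6 N.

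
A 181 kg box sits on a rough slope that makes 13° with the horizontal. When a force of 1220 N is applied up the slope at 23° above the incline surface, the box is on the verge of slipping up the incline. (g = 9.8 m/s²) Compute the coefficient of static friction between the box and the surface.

μ ≈ 0.578

On the verge of sliding up the incline, friction is at its maximum μN and acts down the slope.
Perpendicular to incline: N = W cos 13° − P sin 23° = 1728 − 476.7 = 1252 N.
Along incline: P cos 23° − μN = W sin 13° → μ = −(W sin 13° − P cos 23°) / N = 0.5784.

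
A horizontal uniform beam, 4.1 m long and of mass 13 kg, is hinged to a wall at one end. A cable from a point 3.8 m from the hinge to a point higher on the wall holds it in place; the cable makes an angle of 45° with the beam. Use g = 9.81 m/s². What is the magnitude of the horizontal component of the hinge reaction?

H_x ≈ 68.8 N

Take torques about the hinge: T sin 45° · 3.8 = 13×9.81×2.05 = 261.44 N·m.
So T = 261.44 / (0.7071 × 3.8) = 97.297 N.
ΣF_x = 0: H_x = T cos 45° = 68.799 N.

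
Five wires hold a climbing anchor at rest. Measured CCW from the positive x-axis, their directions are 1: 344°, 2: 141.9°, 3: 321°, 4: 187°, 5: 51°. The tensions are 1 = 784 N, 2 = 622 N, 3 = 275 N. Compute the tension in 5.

T_5 ≈ 91.5 N

Resolve: ΣF_x = 784 cos 344° + 622 cos 141.9° + 275 cos 321° + T_4 cos 187° + T_5 cos 51° = 0.
        ΣF_y = 784 sin 344° + 622 sin 141.9° + 275 sin 321° + T_4 sin 187° + T_5 sin 51° = 0.
The known terms sum to (477.9, -5.366) N, so -0.9925 T_4 + 0.6293 T_5 = -477.9 and -0.1219 T_4 + 0.7771 T_5 = 5.366.
Solving simultaneously: T_4 = 539.5 N, T_5 = 91.50 N.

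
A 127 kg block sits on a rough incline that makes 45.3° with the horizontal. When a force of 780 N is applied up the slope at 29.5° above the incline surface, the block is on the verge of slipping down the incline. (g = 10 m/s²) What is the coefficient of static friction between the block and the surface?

On the verge of sliding down the incline, friction is at its maximum μN and acts up the slope.
Perpendicular to incline: N = W cos 45.3° − P sin 29.5° = 893.3 − 384.1 = 509.2 N.
Along incline: P cos 29.5° + μN = W sin 45.3° → μ = (W sin 45.3° − P cos 29.5°) / N = 0.4396.

μ ≈ 0.440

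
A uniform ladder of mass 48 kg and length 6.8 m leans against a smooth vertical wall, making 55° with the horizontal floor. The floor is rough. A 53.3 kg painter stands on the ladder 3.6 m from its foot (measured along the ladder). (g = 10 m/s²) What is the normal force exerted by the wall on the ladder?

Torques about the foot: N_wall · 6.8 sin 55° = 48×10×3.4 cos 55° + 53.3×10×3.6 cos 55° → N_wall = 365.63 N.

N_wall ≈ 366 N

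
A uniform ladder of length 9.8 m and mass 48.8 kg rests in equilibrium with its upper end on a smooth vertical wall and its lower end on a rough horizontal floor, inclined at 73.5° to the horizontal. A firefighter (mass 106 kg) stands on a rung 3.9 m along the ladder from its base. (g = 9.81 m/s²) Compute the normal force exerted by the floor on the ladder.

N_floor ≈ 1520 N

ΣF_y = 0: N_floor = 48.8×9.81 + 106×9.81 = 1518.6 N.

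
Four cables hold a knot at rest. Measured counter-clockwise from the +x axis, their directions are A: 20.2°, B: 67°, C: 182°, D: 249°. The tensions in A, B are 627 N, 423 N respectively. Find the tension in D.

T_D ≈ 629 N

Resolve: ΣF_x = 627 cos 20.2° + 423 cos 67° + T_C cos 182° + T_D cos 249° = 0.
        ΣF_y = 627 sin 20.2° + 423 sin 67° + T_C sin 182° + T_D sin 249° = 0.
The known terms sum to (753.7, 605.9) N, so -0.9994 T_C − 0.3584 T_D = -753.7 and -0.0349 T_C − 0.9336 T_D = -605.9.
Solving simultaneously: T_C = 528.5 N, T_D = 629.2 N.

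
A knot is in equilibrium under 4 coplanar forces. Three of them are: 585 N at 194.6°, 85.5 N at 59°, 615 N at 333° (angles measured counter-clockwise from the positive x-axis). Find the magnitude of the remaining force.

F ≈ 354 N

Sum the known components: ΣF_x = 25.89 N, ΣF_y = -353.4 N.
For equilibrium the remaining force must supply (−ΣF_x, −ΣF_y) = (-25.89, 353.4) N.
Magnitude = √((-25.89)² + (353.4)²) = 354.3 N; direction = atan2(353.4, -25.89) = 94.2°.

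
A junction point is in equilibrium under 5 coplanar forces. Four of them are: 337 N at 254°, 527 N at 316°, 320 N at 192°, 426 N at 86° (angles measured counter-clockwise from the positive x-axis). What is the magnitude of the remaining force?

Sum the known components: ΣF_x = 2.911 N, ΣF_y = -331.6 N.
For equilibrium the remaining force must supply (−ΣF_x, −ΣF_y) = (-2.911, 331.6) N.
Magnitude = √((-2.911)² + (331.6)²) = 331.6 N; direction = atan2(331.6, -2.911) = 90.5°.

F ≈ 332 N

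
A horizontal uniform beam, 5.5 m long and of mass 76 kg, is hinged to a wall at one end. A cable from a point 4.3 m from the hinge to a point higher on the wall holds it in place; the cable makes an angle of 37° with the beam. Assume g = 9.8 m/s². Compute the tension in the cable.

Take torques about the hinge: T sin 37° · 4.3 = 76×9.8×2.75 = 2048.2 N·m.
So T = 2048.2 / (0.6018 × 4.3) = 791.48 N.

T ≈ 791 N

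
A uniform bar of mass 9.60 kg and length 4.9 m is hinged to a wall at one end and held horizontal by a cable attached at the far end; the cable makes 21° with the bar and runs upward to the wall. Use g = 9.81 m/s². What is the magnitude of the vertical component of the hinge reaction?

|H_y| ≈ 47.1 N

Take torques about the hinge: T sin 21° · 4.9 = 9.60×9.81×2.45 = 230.73 N·m.
So T = 230.73 / (0.3584 × 4.9) = 131.4 N.
ΣF_y = 0: H_y = (9.60×9.81) − T sin 21° = 94.176 − 47.088 = 47.088 N.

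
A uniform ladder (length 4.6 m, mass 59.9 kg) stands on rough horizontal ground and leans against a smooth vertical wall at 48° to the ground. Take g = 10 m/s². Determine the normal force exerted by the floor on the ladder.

N_floor ≈ 599 N

ΣF_y = 0: N_floor = 59.9×10 = 599 N.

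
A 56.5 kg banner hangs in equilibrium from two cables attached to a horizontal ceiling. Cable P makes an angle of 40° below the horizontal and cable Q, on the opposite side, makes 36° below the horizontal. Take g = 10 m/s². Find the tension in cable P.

T_P ≈ 471 N

Weight W = 56.5 × 10 = 565 N acts straight down.
Horizontal: T_P cos 40° = T_Q cos 36°  →  T_Q = 0.9469 T_P.
Vertical: T_P sin 40° + T_Q sin 36° = 565.
Substituting the horizontal relation into the vertical equation gives 1.199 T_P = 565, so T_P = 471.1 N.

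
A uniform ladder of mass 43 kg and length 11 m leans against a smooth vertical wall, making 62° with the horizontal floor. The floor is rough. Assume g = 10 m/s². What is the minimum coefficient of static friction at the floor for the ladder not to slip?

ΣF_y = 0: N_floor = 43×10 = 430 N.
Torques about the foot: N_wall · 11 sin 62° = 43×10×5.5 cos 62° → N_wall = 114.32 N.
ΣF_x = 0: f_floor = N_wall = 114.32 N.
μ_min = f_floor / N_floor = 114.32 / 430 = 0.2659.

μ_min ≈ 0.266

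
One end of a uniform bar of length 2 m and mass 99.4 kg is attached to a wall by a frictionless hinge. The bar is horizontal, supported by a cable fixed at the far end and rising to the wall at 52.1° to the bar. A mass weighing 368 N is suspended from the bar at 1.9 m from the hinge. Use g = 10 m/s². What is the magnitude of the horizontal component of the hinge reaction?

Take torques about the hinge: T sin 52.1° · 2 = 99.4×10×1 + 368×1.9 = 1693.2 N·m.
So T = 1693.2 / (0.7891 × 2) = 1072.9 N.
ΣF_x = 0: H_x = T cos 52.1° = 659.06 N.

H_x ≈ 659 N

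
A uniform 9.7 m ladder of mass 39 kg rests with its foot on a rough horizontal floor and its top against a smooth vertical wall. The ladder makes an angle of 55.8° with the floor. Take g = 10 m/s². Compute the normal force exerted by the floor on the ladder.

ΣF_y = 0: N_floor = 39×10 = 390 N.

N_floor ≈ 390 N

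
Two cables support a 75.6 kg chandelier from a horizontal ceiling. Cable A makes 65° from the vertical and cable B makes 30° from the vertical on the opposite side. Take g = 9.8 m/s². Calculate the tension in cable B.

Angles from the horizontal: cable A is 90° − 65° = 25°, cable B is 90° − 30° = 60°.
Weight W = 75.6 × 9.8 = 740.9 N acts straight down.
Horizontal: T_A cos 25° = T_B cos 60°  →  T_A = 0.5517 T_B.
Vertical: T_A sin 25° + T_B sin 60° = 740.9.
Substituting the horizontal relation into the vertical equation gives 1.099 T_B = 740.9, so T_B = 674 N.

T_B ≈ 674 N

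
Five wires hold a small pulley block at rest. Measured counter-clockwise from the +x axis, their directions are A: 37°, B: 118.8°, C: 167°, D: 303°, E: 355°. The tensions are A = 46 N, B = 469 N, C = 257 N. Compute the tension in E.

T_E ≈ 125 N

Resolve: ΣF_x = 46 cos 37° + 469 cos 118.8° + 257 cos 167° + T_D cos 303° + T_E cos 355° = 0.
        ΣF_y = 46 sin 37° + 469 sin 118.8° + 257 sin 167° + T_D sin 303° + T_E sin 355° = 0.
The known terms sum to (-439.6, 496.5) N, so 0.5446 T_D + 0.9962 T_E = 439.6 and -0.8387 T_D − 0.0872 T_E = -496.5.
Solving simultaneously: T_D = 579 N, T_E = 124.7 N.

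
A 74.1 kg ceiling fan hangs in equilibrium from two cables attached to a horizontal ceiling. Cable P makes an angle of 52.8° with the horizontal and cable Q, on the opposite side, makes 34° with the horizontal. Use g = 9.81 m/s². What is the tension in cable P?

Weight W = 74.1 × 9.81 = 726.9 N acts straight down.
Horizontal: T_P cos 52.8° = T_Q cos 34°  →  T_Q = 0.7293 T_P.
Vertical: T_P sin 52.8° + T_Q sin 34° = 726.9.
Substituting the horizontal relation into the vertical equation gives 1.204 T_P = 726.9, so T_P = 603.6 N.

T_P ≈ 604 N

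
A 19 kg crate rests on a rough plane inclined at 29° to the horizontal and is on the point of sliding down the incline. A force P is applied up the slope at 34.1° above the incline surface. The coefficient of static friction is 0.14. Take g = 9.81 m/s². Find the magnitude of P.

On the verge of sliding down the incline, friction equals μN and acts up the slope.
Perpendicular: N + P sin 34.1° = W cos 29° = 163 N.
Along incline: P cos 34.1° + μN = W sin 29° with W sin 29° = 90.36 N.
Solving the pair for P and N: P = 90.11 N, N = 112.5 N (and f = μN = 15.75 N).

P ≈ 90.1 N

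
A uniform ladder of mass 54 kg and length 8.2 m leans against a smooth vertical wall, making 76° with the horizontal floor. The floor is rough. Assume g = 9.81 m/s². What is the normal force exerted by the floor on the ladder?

N_floor ≈ 530 N

ΣF_y = 0: N_floor = 54×9.81 = 529.74 N.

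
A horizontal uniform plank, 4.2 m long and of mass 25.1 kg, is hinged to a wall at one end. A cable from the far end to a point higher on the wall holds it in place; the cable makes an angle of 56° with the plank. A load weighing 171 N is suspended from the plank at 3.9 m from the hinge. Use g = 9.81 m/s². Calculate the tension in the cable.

T ≈ 340 N

Take torques about the hinge: T sin 56° · 4.2 = 25.1×9.81×2.1 + 171×3.9 = 1184 N·m.
So T = 1184 / (0.8290 × 4.2) = 340.03 N.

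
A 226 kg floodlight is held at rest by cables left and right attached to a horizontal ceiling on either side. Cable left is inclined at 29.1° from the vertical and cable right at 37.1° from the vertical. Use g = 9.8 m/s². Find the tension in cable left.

Angles from the horizontal: cable left is 90° − 29.1° = 60.9°, cable right is 90° − 37.1° = 52.9°.
Weight W = 226 × 9.8 = 2215 N acts straight down.
Horizontal: T_left cos 60.9° = T_right cos 52.9°  →  T_right = 0.8062 T_left.
Vertical: T_left sin 60.9° + T_right sin 52.9° = 2215.
Substituting the horizontal relation into the vertical equation gives 1.517 T_left = 2215, so T_left = 1460 N.

T_left ≈ 1460 N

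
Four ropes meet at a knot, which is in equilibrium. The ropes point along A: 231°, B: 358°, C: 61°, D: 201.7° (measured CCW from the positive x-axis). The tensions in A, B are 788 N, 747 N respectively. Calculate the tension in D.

Resolve: ΣF_x = 788 cos 231° + 747 cos 358° + T_C cos 61° + T_D cos 201.7° = 0.
        ΣF_y = 788 sin 231° + 747 sin 358° + T_C sin 61° + T_D sin 201.7° = 0.
The known terms sum to (250.6, -638.5) N, so 0.4848 T_C − 0.9291 T_D = -250.6 and 0.8746 T_C − 0.3697 T_D = 638.5.
Solving simultaneously: T_C = 1083 N, T_D = 834.8 N.

T_D ≈ 835 N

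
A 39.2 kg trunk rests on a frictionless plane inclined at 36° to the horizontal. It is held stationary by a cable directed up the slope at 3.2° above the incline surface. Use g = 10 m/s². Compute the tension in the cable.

Take axes along and perpendicular to the incline. Weight components: W sin 36° = 230.4 N down-slope, W cos 36° = 317.1 N into the surface.
Along incline: T cos 3.2° = W sin 36° → T = 230.8 N.
Perpendicular: N = W cos 36° − T sin 3.2° = 304.3 N.

T ≈ 231 N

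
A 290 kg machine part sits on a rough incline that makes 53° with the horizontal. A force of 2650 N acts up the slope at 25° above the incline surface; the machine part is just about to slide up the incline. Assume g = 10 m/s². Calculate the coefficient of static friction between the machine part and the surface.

On the verge of sliding up the incline, friction is at its maximum μN and acts down the slope.
Perpendicular to incline: N = W cos 53° − P sin 25° = 1745 − 1120 = 625.3 N.
Along incline: P cos 25° − μN = W sin 53° → μ = −(W sin 53° − P cos 25°) / N = 0.137.

μ ≈ 0.137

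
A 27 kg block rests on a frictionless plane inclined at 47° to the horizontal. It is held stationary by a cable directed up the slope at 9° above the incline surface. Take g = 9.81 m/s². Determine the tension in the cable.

T ≈ 196 N

Take axes along and perpendicular to the incline. Weight components: W sin 47° = 193.7 N down-slope, W cos 47° = 180.6 N into the surface.
Along incline: T cos 9° = W sin 47° → T = 196.1 N.
Perpendicular: N = W cos 47° − T sin 9° = 150 N.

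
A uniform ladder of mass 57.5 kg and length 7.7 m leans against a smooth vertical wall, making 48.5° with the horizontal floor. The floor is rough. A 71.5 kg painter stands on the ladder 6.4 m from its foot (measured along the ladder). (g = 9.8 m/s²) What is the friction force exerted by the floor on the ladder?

Torques about the foot: N_wall · 7.7 sin 48.5° = 57.5×9.8×3.85 cos 48.5° + 71.5×9.8×6.4 cos 48.5° → N_wall = 764.54 N.
ΣF_x = 0: f_floor = N_wall = 764.54 N.

f ≈ 765 N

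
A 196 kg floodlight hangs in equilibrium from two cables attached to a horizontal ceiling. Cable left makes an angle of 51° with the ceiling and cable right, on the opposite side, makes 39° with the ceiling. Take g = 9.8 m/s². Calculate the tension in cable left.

T_left ≈ 1490 N

Weight W = 196 × 9.8 = 1921 N acts straight down.
Horizontal: T_left cos 51° = T_right cos 39°  →  T_right = 0.8098 T_left.
Vertical: T_left sin 51° + T_right sin 39° = 1921.
Substituting the horizontal relation into the vertical equation gives 1.287 T_left = 1921, so T_left = 1493 N.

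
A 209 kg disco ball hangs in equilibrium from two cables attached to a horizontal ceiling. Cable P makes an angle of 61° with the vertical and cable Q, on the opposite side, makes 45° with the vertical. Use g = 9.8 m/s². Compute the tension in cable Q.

Angles from the horizontal: cable P is 90° − 61° = 29°, cable Q is 90° − 45° = 45°.
Weight W = 209 × 9.8 = 2048 N acts straight down.
Horizontal: T_P cos 29° = T_Q cos 45°  →  T_P = 0.8085 T_Q.
Vertical: T_P sin 29° + T_Q sin 45° = 2048.
Substituting the horizontal relation into the vertical equation gives 1.099 T_Q = 2048, so T_Q = 1864 N.

T_Q ≈ 1860 N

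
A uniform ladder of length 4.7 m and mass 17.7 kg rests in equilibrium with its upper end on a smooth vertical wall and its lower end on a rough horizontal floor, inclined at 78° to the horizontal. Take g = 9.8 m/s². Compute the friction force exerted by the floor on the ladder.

f ≈ 18.4 N

Torques about the foot: N_wall · 4.7 sin 78° = 17.7×9.8×2.35 cos 78° → N_wall = 18.435 N.
ΣF_x = 0: f_floor = N_wall = 18.435 N.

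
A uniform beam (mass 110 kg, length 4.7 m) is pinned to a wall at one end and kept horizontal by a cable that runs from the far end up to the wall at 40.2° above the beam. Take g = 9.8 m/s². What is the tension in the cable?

Take torques about the hinge: T sin 40.2° · 4.7 = 110×9.8×2.35 = 2533.3 N·m.
So T = 2533.3 / (0.6455 × 4.7) = 835.07 N.

T ≈ 835 N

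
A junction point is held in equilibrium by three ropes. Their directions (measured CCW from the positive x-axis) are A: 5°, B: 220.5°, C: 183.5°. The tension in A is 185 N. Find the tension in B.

Resolve: ΣF_x = 185 cos 5° + T_B cos 220.5° + T_C cos 183.5° = 0.
        ΣF_y = 185 sin 5° + T_B sin 220.5° + T_C sin 183.5° = 0.
The known terms sum to (184.3, 16.12) N, so -0.7604 T_B − 0.9981 T_C = -184.3 and -0.6494 T_B − 0.0610 T_C = -16.12.
Solving simultaneously: T_B = 8.047 N, T_C = 178.5 N.

T_B ≈ 8.05 N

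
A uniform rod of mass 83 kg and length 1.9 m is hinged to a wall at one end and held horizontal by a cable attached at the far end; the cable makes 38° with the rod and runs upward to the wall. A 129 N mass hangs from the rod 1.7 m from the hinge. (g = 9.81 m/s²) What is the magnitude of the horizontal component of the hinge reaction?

Take torques about the hinge: T sin 38° · 1.9 = 83×9.81×0.95 + 129×1.7 = 992.82 N·m.
So T = 992.82 / (0.6157 × 1.9) = 848.74 N.
ΣF_x = 0: H_x = T cos 38° = 668.82 N.

H_x ≈ 669 N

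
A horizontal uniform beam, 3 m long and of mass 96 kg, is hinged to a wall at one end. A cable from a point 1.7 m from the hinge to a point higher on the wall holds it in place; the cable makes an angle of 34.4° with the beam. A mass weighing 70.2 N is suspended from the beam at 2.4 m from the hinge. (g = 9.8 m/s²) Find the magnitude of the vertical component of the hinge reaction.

|H_y| ≈ 81.8 N

Take torques about the hinge: T sin 34.4° · 1.7 = 96×9.8×1.5 + 70.2×2.4 = 1579.7 N·m.
So T = 1579.7 / (0.5650 × 1.7) = 1644.7 N.
ΣF_y = 0: H_y = (96×9.8 + 70.2) − T sin 34.4° = 1011 − 929.22 = 81.776 N.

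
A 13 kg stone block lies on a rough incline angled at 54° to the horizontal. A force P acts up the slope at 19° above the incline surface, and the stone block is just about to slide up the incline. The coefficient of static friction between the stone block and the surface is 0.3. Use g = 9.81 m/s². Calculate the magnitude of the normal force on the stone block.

N ≈ 35.7 N

On the verge of sliding up the incline, friction equals μN and acts down the slope.
Perpendicular: N + P sin 19° = W cos 54° = 74.96 N.
Along incline: P cos 19° = W sin 54° + μN  with W sin 54° = 103.2 N.
Solving the pair for P and N: P = 120.5 N, N = 35.74 N (and f = μN = 10.72 N).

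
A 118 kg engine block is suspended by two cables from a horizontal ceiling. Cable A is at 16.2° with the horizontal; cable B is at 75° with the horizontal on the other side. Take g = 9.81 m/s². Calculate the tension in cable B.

T_B ≈ 1110 N

Weight W = 118 × 9.81 = 1158 N acts straight down.
Horizontal: T_A cos 16.2° = T_B cos 75°  →  T_A = 0.2695 T_B.
Vertical: T_A sin 16.2° + T_B sin 75° = 1158.
Substituting the horizontal relation into the vertical equation gives 1.041 T_B = 1158, so T_B = 1112 N.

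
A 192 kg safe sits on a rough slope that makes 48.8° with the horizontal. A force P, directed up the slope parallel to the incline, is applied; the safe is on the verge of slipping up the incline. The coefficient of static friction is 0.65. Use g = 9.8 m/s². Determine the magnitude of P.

P ≈ 2220 N

On the verge of sliding up the incline, friction equals μN and acts down the slope.
Perpendicular: N + P sin 0° = W cos 48.8° = 1239 N.
Along incline: P cos 0° = W sin 48.8° + μN  with W sin 48.8° = 1416 N.
Solving the pair for P and N: P = 2221 N, N = 1239 N (and f = μN = 805.6 N).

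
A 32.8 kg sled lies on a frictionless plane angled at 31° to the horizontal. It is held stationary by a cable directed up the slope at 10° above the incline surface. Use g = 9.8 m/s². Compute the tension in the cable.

T ≈ 168 N

Take axes along and perpendicular to the incline. Weight components: W sin 31° = 165.6 N down-slope, W cos 31° = 275.5 N into the surface.
Along incline: T cos 10° = W sin 31° → T = 168.1 N.
Perpendicular: N = W cos 31° − T sin 10° = 246.3 N.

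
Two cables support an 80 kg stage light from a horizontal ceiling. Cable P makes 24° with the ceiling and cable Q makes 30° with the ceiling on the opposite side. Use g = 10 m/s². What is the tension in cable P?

T_P ≈ 856 N

Weight W = 80 × 10 = 800 N acts straight down.
Horizontal: T_P cos 24° = T_Q cos 30°  →  T_Q = 1.055 T_P.
Vertical: T_P sin 24° + T_Q sin 30° = 800.
Substituting the horizontal relation into the vertical equation gives 0.9342 T_P = 800, so T_P = 856.4 N.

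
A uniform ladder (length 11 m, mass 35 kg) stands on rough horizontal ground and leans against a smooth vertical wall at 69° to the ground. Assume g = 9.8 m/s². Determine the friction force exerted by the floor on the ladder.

f ≈ 65.8 N

Torques about the foot: N_wall · 11 sin 69° = 35×9.8×5.5 cos 69° → N_wall = 65.833 N.
ΣF_x = 0: f_floor = N_wall = 65.833 N.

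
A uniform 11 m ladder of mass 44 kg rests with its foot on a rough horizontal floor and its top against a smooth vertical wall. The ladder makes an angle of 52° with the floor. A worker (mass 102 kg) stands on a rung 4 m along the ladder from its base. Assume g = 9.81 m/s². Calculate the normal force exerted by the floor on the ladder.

N_floor ≈ 1430 N

ΣF_y = 0: N_floor = 44×9.81 + 102×9.81 = 1432.3 N.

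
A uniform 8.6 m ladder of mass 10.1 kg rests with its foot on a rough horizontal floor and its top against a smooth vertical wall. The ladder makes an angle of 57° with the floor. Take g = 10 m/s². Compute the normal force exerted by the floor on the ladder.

ΣF_y = 0: N_floor = 10.1×10 = 101 N.

N_floor ≈ 101 N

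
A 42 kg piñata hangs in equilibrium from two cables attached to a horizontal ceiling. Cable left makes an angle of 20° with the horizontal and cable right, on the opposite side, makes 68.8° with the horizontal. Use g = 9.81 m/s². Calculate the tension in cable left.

T_left ≈ 149 N

Weight W = 42 × 9.81 = 412 N acts straight down.
Horizontal: T_left cos 20° = T_right cos 68.8°  →  T_right = 2.599 T_left.
Vertical: T_left sin 20° + T_right sin 68.8° = 412.
Substituting the horizontal relation into the vertical equation gives 2.765 T_left = 412, so T_left = 149 N.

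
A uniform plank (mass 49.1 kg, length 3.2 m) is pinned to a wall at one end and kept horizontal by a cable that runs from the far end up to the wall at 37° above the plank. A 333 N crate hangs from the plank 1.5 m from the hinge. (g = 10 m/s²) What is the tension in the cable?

T ≈ 667 N

Take torques about the hinge: T sin 37° · 3.2 = 49.1×10×1.6 + 333×1.5 = 1285.1 N·m.
So T = 1285.1 / (0.6018 × 3.2) = 667.3 N.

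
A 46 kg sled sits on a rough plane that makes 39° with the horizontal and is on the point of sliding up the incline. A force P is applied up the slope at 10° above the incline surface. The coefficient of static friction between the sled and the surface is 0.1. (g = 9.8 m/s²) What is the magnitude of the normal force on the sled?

N ≈ 295 N

On the verge of sliding up the incline, friction equals μN and acts down the slope.
Perpendicular: N + P sin 10° = W cos 39° = 350.3 N.
Along incline: P cos 10° = W sin 39° + μN  with W sin 39° = 283.7 N.
Solving the pair for P and N: P = 318 N, N = 295.1 N (and f = μN = 29.51 N).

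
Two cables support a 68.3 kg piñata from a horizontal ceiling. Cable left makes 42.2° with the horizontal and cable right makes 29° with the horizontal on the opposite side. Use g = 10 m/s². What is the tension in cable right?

Weight W = 68.3 × 10 = 683 N acts straight down.
Horizontal: T_left cos 42.2° = T_right cos 29°  →  T_left = 1.181 T_right.
Vertical: T_left sin 42.2° + T_right sin 29° = 683.
Substituting the horizontal relation into the vertical equation gives 1.278 T_right = 683, so T_right = 534.5 N.

T_right ≈ 534 N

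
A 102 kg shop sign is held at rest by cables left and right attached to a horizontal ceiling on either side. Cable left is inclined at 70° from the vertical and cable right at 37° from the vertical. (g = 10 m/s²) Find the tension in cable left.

T_left ≈ 642 N

Angles from the horizontal: cable left is 90° − 70° = 20°, cable right is 90° − 37° = 53°.
Weight W = 102 × 10 = 1020 N acts straight down.
Horizontal: T_left cos 20° = T_right cos 53°  →  T_right = 1.561 T_left.
Vertical: T_left sin 20° + T_right sin 53° = 1020.
Substituting the horizontal relation into the vertical equation gives 1.589 T_left = 1020, so T_left = 641.9 N.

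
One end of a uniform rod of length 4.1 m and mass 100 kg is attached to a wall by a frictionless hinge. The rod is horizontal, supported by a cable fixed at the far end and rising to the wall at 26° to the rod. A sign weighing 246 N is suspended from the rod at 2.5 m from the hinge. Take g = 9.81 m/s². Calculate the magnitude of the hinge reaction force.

|H| ≈ 1440 N

Take torques about the hinge: T sin 26° · 4.1 = 100×9.81×2.05 + 246×2.5 = 2626 N·m.
So T = 2626 / (0.4384 × 4.1) = 1461.1 N.
ΣF_x = 0: H_x = T cos 26° = 1313.2 N.
ΣF_y = 0: H_y = (100×9.81 + 246) − T sin 26° = 1227 − 640.5 = 586.5 N.
|H| = √(H_x² + H_y²) = √((1313.2)² + (586.5)²) = 1438.2 N.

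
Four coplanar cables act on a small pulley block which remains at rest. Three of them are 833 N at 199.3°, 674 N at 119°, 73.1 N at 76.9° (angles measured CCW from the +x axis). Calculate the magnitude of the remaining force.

Sum the known components: ΣF_x = -1096 N, ΣF_y = 385.4 N.
For equilibrium the remaining force must supply (−ΣF_x, −ΣF_y) = (1096, -385.4) N.
Magnitude = √((1096)² + (-385.4)²) = 1162 N; direction = atan2(-385.4, 1096) = 340.6°.

F ≈ 1160 N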